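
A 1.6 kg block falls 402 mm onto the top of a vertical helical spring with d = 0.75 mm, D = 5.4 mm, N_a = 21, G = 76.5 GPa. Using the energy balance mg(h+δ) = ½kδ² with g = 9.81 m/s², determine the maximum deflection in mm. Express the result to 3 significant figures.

136 mm

k = Gd⁴/(8D³N_a) = (76.5×10³)(0.75⁴)/(8·5.4³·21) = 0.91499 N/mm
W = mg = 1.6 × 9.81 = 15.696 N
½kδ² − Wδ − Wh = 0 → δ = (W + √(W² + 2kWh))/k
δ = (15.696 + √(246.36 + 11546.8))/0.91499 = (15.696 + 108.6)/0.91499 = 135.84 mm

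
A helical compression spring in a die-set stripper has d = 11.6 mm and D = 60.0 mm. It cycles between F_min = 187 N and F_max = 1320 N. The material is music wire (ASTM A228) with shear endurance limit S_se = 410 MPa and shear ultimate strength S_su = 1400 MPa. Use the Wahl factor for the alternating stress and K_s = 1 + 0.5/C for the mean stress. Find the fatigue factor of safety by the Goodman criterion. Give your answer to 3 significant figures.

4.28

C = D/d = 60.0/11.6 = 5.1724; K_W = (4C−1)/(4C−4)+0.615/C = 1.2987; K_s = 1+0.5/C = 1.0967
F_a = (F_max−F_min)/2 = 566.5 N; F_m = (F_max+F_min)/2 = 753.5 N
τ_a = K_W·8F_aD/(πd³) = 1.2987 × 55.452 = 72.013 MPa
τ_m = K_s·8F_mD/(πd³) = 1.0967 × 73.757 = 80.886 MPa
Goodman: 1/n_f = τ_a/S_se + τ_m/S_su = 72.013/410 + 80.886/1400 = 0.17564 + 0.05778 = 0.23342
n_f = 1/0.23342 = 4.284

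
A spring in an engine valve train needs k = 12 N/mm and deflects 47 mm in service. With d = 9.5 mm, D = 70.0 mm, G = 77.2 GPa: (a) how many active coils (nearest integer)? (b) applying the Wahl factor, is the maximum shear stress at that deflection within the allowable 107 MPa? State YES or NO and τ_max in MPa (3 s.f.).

(a) 19 coils; (b) NO, τ_max = 142 MPa

N_a = Gd⁴/(8D³k) = (77.2×10³)(9.5⁴)/(8·70.0³·12) = 19.1 → N_a = 19
Actual rate k = Gd⁴/(8D³·19) = 12.061 N/mm
Working load F = kδ = 12.061·47 = 566.85 N
C = 70.0/9.5 = 7.3684; K_W = (4C−1)/(4C−4)+0.615/C = 1.2012
τ_max = K_W·8FD/(πd³) = 1.2012·117.85 = 141.57 MPa
τ_max > 107 MPa → exceeds allowable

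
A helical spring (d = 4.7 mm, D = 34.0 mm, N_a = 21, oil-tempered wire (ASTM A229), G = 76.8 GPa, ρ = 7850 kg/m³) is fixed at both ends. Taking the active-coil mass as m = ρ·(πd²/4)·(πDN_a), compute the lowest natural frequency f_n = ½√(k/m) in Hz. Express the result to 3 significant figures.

k = Gd⁴/(8D³N_a) = (76.8×10³)(4.7⁴)/(8·34.0³·21) = 5.6755 N/mm = 5675.5 N/m
Wire length L = πDN_a = π·34.0·21 = 2243.1 mm
m = ρ·(πd²/4)·L = 7850 × 17.349×10⁻⁶ m² × 2.2431 m = 0.30549 kg
f_n = ½√(k/m) = 0.5·√(5675.5/0.30549) = 0.5·√(18578) = 68.151 Hz

68.2 Hz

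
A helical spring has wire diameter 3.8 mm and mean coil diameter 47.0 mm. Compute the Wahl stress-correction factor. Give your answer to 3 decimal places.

1.116

C = D/d = 47.0/3.8 = 12.3684
K_W = (4C−1)/(4C−4) + 0.615/C = 48.474/45.474 + 0.0497 = 1.1157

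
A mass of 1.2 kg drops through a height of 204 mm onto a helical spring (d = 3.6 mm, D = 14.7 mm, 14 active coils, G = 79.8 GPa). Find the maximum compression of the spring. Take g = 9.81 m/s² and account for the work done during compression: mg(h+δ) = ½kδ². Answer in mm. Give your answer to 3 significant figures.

k = Gd⁴/(8D³N_a) = (79.8×10³)(3.6⁴)/(8·14.7³·14) = 37.674 N/mm
W = mg = 1.2 × 9.81 = 11.772 N
½kδ² − Wδ − Wh = 0 → δ = (W + √(W² + 2kWh))/k
δ = (11.772 + √(138.58 + 180948))/37.674 = (11.772 + 425.54)/37.674 = 11.608 mm

11.6 mm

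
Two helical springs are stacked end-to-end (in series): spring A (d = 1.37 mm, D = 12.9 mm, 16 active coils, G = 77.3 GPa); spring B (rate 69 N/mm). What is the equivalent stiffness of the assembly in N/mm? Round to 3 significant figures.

0.977 N/mm

k_A = Gd⁴/(8D³N_a) = (77.3×10³)(1.37⁴)/(8·12.9³·16) = 0.99102 N/mm
Series: 1/k_eq = 1/0.99102 + 1/69 = 1.0236; k_eq = 0.97699 N/mm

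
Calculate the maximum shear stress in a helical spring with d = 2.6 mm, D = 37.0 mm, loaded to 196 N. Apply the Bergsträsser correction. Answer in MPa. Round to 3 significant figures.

1150 MPa

Spring index C = D/d = 37.0/2.6 = 14.2308
K_B = (4C+2)/(4C−3) = 58.923/53.923 = 1.0927
τ₀ = 8FD/(πd³) = 8·196·37.0/(π·2.6³) = 58016/55.217 = 1050.7 MPa
τ_max = K·τ₀ = 1.0927 × 1050.7 = 1148.1 MPa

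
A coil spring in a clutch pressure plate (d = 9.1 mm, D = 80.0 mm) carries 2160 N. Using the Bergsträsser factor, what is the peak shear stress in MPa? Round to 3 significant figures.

Spring index C = D/d = 80.0/9.1 = 8.7912
K_B = (4C+2)/(4C−3) = 37.165/32.165 = 1.1554
τ₀ = 8FD/(πd³) = 8·2160·80.0/(π·9.1³) = 1.3824e+06/2367.4 = 583.93 MPa
τ_max = K·τ₀ = 1.1554 × 583.93 = 674.7 MPa

675 MPa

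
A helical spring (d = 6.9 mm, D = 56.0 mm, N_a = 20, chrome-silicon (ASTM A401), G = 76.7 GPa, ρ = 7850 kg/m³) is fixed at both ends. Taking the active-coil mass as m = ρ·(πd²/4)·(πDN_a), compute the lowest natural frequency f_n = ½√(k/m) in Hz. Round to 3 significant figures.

38.7 Hz

k = Gd⁴/(8D³N_a) = (76.7×10³)(6.9⁴)/(8·56.0³·20) = 6.1874 N/mm = 6187.4 N/m
Wire length L = πDN_a = π·56.0·20 = 3518.6 mm
m = ρ·(πd²/4)·L = 7850 × 37.393×10⁻⁶ m² × 3.5186 m = 1.0328 kg
f_n = ½√(k/m) = 0.5·√(6187.4/1.0328) = 0.5·√(5990.8) = 38.7 Hz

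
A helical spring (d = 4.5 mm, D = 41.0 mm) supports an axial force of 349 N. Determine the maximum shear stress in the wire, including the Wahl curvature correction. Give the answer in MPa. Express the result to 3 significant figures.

Spring index C = D/d = 41.0/4.5 = 9.1111
K_W = (4C−1)/(4C−4) + 0.615/C = 35.444/32.444 + 0.0675 = 1.1600
τ₀ = 8FD/(πd³) = 8·349·41.0/(π·4.5³) = 114472/286.28 = 399.86 MPa
τ_max = K·τ₀ = 1.1600 × 399.86 = 463.83 MPa

464 MPa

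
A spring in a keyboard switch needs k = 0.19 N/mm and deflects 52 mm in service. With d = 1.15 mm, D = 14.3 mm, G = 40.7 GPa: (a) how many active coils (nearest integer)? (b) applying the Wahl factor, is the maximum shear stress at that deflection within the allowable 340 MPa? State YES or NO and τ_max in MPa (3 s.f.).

(a) 16 coils; (b) YES, τ_max = 264 MPa

N_a = Gd⁴/(8D³k) = (40.7×10³)(1.15⁴)/(8·14.3³·0.19) = 16.02 → N_a = 16
Actual rate k = Gd⁴/(8D³·16) = 0.19018 N/mm
Working load F = kδ = 0.19018·52 = 9.8894 N
C = 14.3/1.15 = 12.4348; K_W = (4C−1)/(4C−4)+0.615/C = 1.1150
τ_max = K_W·8FD/(πd³) = 1.1150·236.78 = 264.03 MPa
τ_max ≤ 340 MPa → acceptable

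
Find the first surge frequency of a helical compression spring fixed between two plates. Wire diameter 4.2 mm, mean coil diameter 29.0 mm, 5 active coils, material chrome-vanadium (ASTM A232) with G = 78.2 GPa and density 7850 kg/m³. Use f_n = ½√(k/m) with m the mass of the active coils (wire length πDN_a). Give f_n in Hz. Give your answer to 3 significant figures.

k = Gd⁴/(8D³N_a) = (78.2×10³)(4.2⁴)/(8·29.0³·5) = 24.943 N/mm = 24943 N/m
Wire length L = πDN_a = π·29.0·5 = 455.53 mm
m = ρ·(πd²/4)·L = 7850 × 13.854×10⁻⁶ m² × 0.45553 m = 0.049542 kg
f_n = ½√(k/m) = 0.5·√(24943/0.049542) = 0.5·√(5.0347e+05) = 354.78 Hz

355 Hz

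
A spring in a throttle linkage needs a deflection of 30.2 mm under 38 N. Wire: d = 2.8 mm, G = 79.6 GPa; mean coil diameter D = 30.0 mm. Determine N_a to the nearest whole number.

Required rate k = F/δ = 38/30.2 = 1.2583 N/mm
N_a = Gd⁴/(8D³k) = (79.6×10³ × 2.8⁴)/(8 × 30.0³ × 1.2583)
    = 4.89266e+06 / 271788 = 18 → 18 coils

18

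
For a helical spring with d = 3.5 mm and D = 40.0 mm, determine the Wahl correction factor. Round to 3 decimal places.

1.126

C = D/d = 40.0/3.5 = 11.4286
K_W = (4C−1)/(4C−4) + 0.615/C = 44.714/41.714 + 0.0538 = 1.1257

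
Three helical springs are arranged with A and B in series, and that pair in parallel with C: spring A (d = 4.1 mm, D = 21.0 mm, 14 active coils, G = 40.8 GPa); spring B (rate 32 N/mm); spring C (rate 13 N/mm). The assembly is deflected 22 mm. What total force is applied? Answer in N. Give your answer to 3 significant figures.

467 N

k_A = Gd⁴/(8D³N_a) = (40.8×10³)(4.1⁴)/(8·21.0³·14) = 11.115 N/mm
Springs A,B series: k_AB = 1/(1/11.115+1/32) = 8.2497 N/mm; parallel with C: k_eq = 8.2497+13 = 21.25 N/mm
F = k_eq·δ = 21.25·22 = 467.49 N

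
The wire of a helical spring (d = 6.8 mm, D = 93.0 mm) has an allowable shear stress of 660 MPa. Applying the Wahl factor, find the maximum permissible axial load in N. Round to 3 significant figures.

794 N

C = D/d = 93.0/6.8 = 13.6765
K_W = (4C−1)/(4C−4) + 0.615/C = 53.706/50.706 + 0.0450 = 1.1041
τ_max = K·8FD/(πd³) → F_max = τ_allow·πd³/(8DK)
F_max = 660·π·6.8³/(8·93.0·1.1041) = 6.5196e+05/821.47 = 793.65 N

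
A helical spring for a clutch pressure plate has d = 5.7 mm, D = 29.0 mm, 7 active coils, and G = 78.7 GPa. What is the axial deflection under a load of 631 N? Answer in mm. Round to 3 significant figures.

k = Gd⁴/(8D³N_a) = (78.7×10³)(5.7⁴)/(8·29.0³·7) = 60.826 N/mm
δ = F/k = 631 / 60.826 = 10.374 mm

10.4 mm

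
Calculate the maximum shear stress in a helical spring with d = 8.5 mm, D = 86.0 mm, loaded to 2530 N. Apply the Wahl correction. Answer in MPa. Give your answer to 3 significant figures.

1030 MPa

Spring index C = D/d = 86.0/8.5 = 10.1176
K_W = (4C−1)/(4C−4) + 0.615/C = 39.471/36.471 + 0.0608 = 1.1430
τ₀ = 8FD/(πd³) = 8·2530·86.0/(π·8.5³) = 1.74064e+06/1929.3 = 902.2 MPa
τ_max = K·τ₀ = 1.1430 × 902.2 = 1031.3 MPa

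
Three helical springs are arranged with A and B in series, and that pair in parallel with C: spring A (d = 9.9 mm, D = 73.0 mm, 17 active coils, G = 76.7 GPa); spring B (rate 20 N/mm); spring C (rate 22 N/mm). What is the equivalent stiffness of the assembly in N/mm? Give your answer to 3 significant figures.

30.2 N/mm

k_A = Gd⁴/(8D³N_a) = (76.7×10³)(9.9⁴)/(8·73.0³·17) = 13.926 N/mm
Springs A,B series: k_AB = 1/(1/13.926+1/20) = 8.2097 N/mm; parallel with C: k_eq = 8.2097+22 = 30.21 N/mm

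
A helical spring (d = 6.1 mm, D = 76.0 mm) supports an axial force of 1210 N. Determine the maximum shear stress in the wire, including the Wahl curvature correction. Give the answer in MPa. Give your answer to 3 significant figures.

Spring index C = D/d = 76.0/6.1 = 12.4590
K_W = (4C−1)/(4C−4) + 0.615/C = 48.836/45.836 + 0.0494 = 1.1148
τ₀ = 8FD/(πd³) = 8·1210·76.0/(π·6.1³) = 735680/713.08 = 1031.7 MPa
τ_max = K·τ₀ = 1.1148 × 1031.7 = 1150.1 MPa

1150 MPa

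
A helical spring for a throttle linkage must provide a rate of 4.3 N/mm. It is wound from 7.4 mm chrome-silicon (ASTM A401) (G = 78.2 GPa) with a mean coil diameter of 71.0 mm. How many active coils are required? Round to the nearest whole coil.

N_a = Gd⁴/(8D³k) = (78.2×10³ × 7.4⁴)/(8 × 71.0³ × 4.3)
    = 2.34495e+08 / 1.23121e+07 = 19.05 → 19 coils

19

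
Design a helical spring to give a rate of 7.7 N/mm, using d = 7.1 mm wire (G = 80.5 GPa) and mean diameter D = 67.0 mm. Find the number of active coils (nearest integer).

11

N_a = Gd⁴/(8D³k) = (80.5×10³ × 7.1⁴)/(8 × 67.0³ × 7.7)
    = 2.04564e+08 / 1.8527e+07 = 11.04 → 11 coils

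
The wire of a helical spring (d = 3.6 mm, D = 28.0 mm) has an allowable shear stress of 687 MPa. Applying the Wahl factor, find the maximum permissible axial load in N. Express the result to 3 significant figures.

378 N

C = D/d = 28.0/3.6 = 7.7778
K_W = (4C−1)/(4C−4) + 0.615/C = 30.111/27.111 + 0.0791 = 1.1897
τ_max = K·8FD/(πd³) → F_max = τ_allow·πd³/(8DK)
F_max = 687·π·3.6³/(8·28.0·1.1897) = 1.007e+05/266.5 = 377.85 N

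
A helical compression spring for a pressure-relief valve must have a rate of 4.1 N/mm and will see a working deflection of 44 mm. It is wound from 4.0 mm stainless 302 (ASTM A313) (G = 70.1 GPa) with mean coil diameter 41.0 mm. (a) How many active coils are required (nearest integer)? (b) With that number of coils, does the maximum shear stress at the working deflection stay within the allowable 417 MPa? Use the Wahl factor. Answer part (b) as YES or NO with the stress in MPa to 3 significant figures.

(a) 8 coils; (b) YES, τ_max = 333 MPa

N_a = Gd⁴/(8D³k) = (70.1×10³)(4.0⁴)/(8·41.0³·4.1) = 7.938 → N_a = 8
Actual rate k = Gd⁴/(8D³·8) = 4.0684 N/mm
Working load F = kδ = 4.0684·44 = 179.01 N
C = 41.0/4.0 = 10.2500; K_W = (4C−1)/(4C−4)+0.615/C = 1.1411
τ_max = K_W·8FD/(πd³) = 1.1411·292.03 = 333.23 MPa
τ_max ≤ 417 MPa → acceptable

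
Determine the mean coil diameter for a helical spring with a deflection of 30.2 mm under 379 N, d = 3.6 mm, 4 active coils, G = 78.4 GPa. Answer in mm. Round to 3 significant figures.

32.0 mm

Required rate k = F/δ = 379/30.2 = 12.55 N/mm
D = (Gd⁴/(8N_a·k))^(1/3) = (78.4×10³·3.6⁴/(8·4·12.55))^(1/3)
  = (32790.2)^(1/3) = 32.0072 mm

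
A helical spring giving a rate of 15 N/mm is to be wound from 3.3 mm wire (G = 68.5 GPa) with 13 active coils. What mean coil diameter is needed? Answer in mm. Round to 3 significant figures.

17.3 mm

D = (Gd⁴/(8N_a·k))^(1/3) = (68.5×10³·3.3⁴/(8·13·15))^(1/3)
  = (5207.41)^(1/3) = 17.3330 mm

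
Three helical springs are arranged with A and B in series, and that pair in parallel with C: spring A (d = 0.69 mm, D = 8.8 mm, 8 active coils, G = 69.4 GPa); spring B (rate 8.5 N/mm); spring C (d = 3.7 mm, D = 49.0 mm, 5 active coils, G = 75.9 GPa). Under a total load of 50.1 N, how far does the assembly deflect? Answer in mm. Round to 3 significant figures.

14.9 mm

k_A = Gd⁴/(8D³N_a) = (69.4×10³)(0.69⁴)/(8·8.8³·8) = 0.36068 N/mm
k_C = Gd⁴/(8D³N_a) = (75.9×10³)(3.7⁴)/(8·49.0³·5) = 3.0227 N/mm
Springs A,B series: k_AB = 1/(1/0.36068+1/8.5) = 0.346 N/mm; parallel with C: k_eq = 0.346+3.0227 = 3.3687 N/mm
δ = F/k_eq = 50.1/3.3687 = 14.872 mm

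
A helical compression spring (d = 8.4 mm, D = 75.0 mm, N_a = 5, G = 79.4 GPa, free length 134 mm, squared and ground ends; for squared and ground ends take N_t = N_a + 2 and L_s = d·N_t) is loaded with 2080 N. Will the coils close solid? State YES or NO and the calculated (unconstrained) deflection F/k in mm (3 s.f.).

YES, δ = 88.8 mm

k = Gd⁴/(8D³N_a) = (79.4×10³)(8.4⁴)/(8·75.0³·5) = 23.426 N/mm
N_t = 7; L_s = 8.4·7 = 58.8 mm; δ_solid = L₀ − L_s = 134 − 58.8 = 75.2 mm
δ = F/k = 2080/23.426 = 88.791 mm
δ ≥ δ_solid → spring goes solid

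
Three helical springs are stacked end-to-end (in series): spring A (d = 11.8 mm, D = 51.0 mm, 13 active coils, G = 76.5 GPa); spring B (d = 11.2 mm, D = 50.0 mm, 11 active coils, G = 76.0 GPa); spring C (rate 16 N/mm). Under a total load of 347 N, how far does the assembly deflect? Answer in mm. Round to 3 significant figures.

28.1 mm

k_A = Gd⁴/(8D³N_a) = (76.5×10³)(11.8⁴)/(8·51.0³·13) = 107.51 N/mm
k_B = Gd⁴/(8D³N_a) = (76.0×10³)(11.2⁴)/(8·50.0³·11) = 108.72 N/mm
Series: 1/k_eq = 1/107.51 + 1/108.72 + 1/16 = 0.081; k_eq = 12.346 N/mm
δ = F/k_eq = 347/12.346 = 28.107 mm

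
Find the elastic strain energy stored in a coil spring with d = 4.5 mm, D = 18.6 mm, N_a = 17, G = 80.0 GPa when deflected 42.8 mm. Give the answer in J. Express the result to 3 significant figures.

k = Gd⁴/(8D³N_a) = (80.0×10³)(4.5⁴)/(8·18.6³·17) = 37.485 N/mm
U = ½kδ² = 0.5 × 37.485 × 42.8² = 34334 N·mm = 34.334 J

34.3 J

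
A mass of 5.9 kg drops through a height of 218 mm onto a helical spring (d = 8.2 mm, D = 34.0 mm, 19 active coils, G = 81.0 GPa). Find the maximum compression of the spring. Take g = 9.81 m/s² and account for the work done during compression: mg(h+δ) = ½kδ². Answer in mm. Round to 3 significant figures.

21.3 mm

k = Gd⁴/(8D³N_a) = (81.0×10³)(8.2⁴)/(8·34.0³·19) = 61.3 N/mm
W = mg = 5.9 × 9.81 = 57.879 N
½kδ² − Wδ − Wh = 0 → δ = (W + √(W² + 2kWh))/k
δ = (57.879 + √(3350 + 1.54692e+06))/61.3 = (57.879 + 1245.1)/61.3 = 21.256 mm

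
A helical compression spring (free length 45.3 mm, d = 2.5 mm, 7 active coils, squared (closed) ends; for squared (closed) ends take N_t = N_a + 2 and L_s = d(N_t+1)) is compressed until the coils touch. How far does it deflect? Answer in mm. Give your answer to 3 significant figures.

20.3 mm

N_t = 9; L_s = 2.5·10 = 25 mm
δ_solid = L₀ − L_s = 45.3 − 25 = 20.3 mm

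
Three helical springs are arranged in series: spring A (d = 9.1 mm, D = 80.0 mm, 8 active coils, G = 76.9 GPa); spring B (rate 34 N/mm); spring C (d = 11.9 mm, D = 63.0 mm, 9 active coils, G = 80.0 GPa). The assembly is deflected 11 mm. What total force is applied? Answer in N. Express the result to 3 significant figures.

k_A = Gd⁴/(8D³N_a) = (76.9×10³)(9.1⁴)/(8·80.0³·8) = 16.093 N/mm
k_C = Gd⁴/(8D³N_a) = (80.0×10³)(11.9⁴)/(8·63.0³·9) = 89.109 N/mm
Series: 1/k_eq = 1/16.093 + 1/34 + 1/89.109 = 0.10277; k_eq = 9.7303 N/mm
F = k_eq·δ = 9.7303·11 = 107.03 N

107 N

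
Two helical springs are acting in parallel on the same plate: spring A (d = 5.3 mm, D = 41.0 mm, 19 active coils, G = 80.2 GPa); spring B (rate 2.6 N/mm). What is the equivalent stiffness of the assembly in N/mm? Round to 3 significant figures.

k_A = Gd⁴/(8D³N_a) = (80.2×10³)(5.3⁴)/(8·41.0³·19) = 6.0406 N/mm
Parallel: k_eq = 6.0406 + 2.6 = 8.6406 N/mm

8.64 N/mm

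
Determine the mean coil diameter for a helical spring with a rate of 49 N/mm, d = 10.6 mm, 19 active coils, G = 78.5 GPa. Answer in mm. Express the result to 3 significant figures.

D = (Gd⁴/(8N_a·k))^(1/3) = (78.5×10³·10.6⁴/(8·19·49))^(1/3)
  = (133062)^(1/3) = 51.0526 mm

51.1 mm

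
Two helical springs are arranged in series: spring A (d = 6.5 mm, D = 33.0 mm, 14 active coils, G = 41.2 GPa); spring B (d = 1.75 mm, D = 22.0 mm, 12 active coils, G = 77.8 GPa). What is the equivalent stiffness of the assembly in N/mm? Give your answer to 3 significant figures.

0.687 N/mm

k_A = Gd⁴/(8D³N_a) = (41.2×10³)(6.5⁴)/(8·33.0³·14) = 18.272 N/mm
k_B = Gd⁴/(8D³N_a) = (77.8×10³)(1.75⁴)/(8·22.0³·12) = 0.71383 N/mm
Series: 1/k_eq = 1/18.272 + 1/0.71383 = 1.4556; k_eq = 0.68699 N/mm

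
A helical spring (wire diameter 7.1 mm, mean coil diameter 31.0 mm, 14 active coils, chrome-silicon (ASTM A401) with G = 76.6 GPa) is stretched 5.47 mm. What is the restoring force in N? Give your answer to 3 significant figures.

319 N

k = Gd⁴/(8D³N_a) = (76.6×10³)(7.1⁴)/(8·31.0³·14) = 58.339 N/mm
F = k·δ = 58.339 × 5.47 = 319.11 N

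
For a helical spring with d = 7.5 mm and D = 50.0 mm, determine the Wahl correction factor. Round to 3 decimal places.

1.225

C = D/d = 50.0/7.5 = 6.6667
K_W = (4C−1)/(4C−4) + 0.615/C = 25.667/22.667 + 0.0922 = 1.2246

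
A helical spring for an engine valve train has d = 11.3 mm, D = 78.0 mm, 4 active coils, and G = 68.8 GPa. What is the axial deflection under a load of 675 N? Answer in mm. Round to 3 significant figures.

9.14 mm

k = Gd⁴/(8D³N_a) = (68.8×10³)(11.3⁴)/(8·78.0³·4) = 73.87 N/mm
δ = F/k = 675 / 73.87 = 9.1377 mm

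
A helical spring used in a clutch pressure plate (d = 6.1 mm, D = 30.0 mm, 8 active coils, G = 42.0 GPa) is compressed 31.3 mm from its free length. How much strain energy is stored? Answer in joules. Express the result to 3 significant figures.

k = Gd⁴/(8D³N_a) = (42.0×10³)(6.1⁴)/(8·30.0³·8) = 33.653 N/mm
U = ½kδ² = 0.5 × 33.653 × 31.3² = 16485 N·mm = 16.485 J

16.5 J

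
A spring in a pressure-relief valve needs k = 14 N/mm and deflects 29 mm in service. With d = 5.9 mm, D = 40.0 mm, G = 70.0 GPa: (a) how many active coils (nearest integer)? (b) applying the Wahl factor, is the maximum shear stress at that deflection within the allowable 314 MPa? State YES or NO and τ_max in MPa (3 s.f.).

N_a = Gd⁴/(8D³k) = (70.0×10³)(5.9⁴)/(8·40.0³·14) = 11.83 → N_a = 12
Actual rate k = Gd⁴/(8D³·12) = 13.806 N/mm
Working load F = kδ = 13.806·29 = 400.36 N
C = 40.0/5.9 = 6.7797; K_W = (4C−1)/(4C−4)+0.615/C = 1.2205
τ_max = K_W·8FD/(πd³) = 1.2205·198.56 = 242.34 MPa
τ_max ≤ 314 MPa → acceptable

(a) 12 coils; (b) YES, τ_max = 242 MPa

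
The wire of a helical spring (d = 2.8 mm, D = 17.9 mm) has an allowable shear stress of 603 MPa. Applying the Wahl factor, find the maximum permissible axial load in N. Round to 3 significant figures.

C = D/d = 17.9/2.8 = 6.3929
K_W = (4C−1)/(4C−4) + 0.615/C = 24.571/21.571 + 0.0962 = 1.2353
τ_max = K·8FD/(πd³) → F_max = τ_allow·πd³/(8DK)
F_max = 603·π·2.8³/(8·17.9·1.2353) = 41585/176.89 = 235.09 N

235 N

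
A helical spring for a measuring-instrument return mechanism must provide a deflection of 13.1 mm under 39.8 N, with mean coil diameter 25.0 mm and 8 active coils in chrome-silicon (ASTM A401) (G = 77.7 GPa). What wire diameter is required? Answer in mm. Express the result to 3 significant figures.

2.50 mm

Required rate k = F/δ = 39.8/13.1 = 3.0382 N/mm
d = (8D³N_a·k / G)^(1/4) = (8·25.0³·8·3.0382 / (77.7×10³))^0.25
  = (39.101)^0.25 = 2.5006 mm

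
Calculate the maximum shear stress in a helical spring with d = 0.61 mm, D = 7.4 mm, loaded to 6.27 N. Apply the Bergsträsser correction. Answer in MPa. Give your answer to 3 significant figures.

Spring index C = D/d = 7.4/0.61 = 12.1311
K_B = (4C+2)/(4C−3) = 50.525/45.525 = 1.1098
τ₀ = 8FD/(πd³) = 8·6.27·7.4/(π·0.61³) = 371.184/0.71308 = 520.53 MPa
τ_max = K·τ₀ = 1.1098 × 520.53 = 577.71 MPa

578 MPa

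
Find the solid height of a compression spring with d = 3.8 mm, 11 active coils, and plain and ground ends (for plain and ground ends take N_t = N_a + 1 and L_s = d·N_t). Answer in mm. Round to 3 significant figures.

plain and ground ends: N_t = N_a + 1 = 11 + 1 = 12
L_s = d·N_t = 3.8 × 12 = 45.6 mm

45.6 mm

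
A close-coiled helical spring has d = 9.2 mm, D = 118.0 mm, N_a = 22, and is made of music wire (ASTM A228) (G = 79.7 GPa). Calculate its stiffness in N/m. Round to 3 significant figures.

k = Gd⁴/(8D³N_a) = (79.7×10³ × 9.2⁴) / (8 × 118.0³ × 22)
  = 5.70965e+08 / 2.89174e+08 = 1.9745 N/mm = 1974.5 N/m

1970 N/m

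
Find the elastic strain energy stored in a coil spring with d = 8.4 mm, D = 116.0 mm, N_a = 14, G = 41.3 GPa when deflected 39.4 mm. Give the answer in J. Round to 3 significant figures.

0.913 J

k = Gd⁴/(8D³N_a) = (41.3×10³)(8.4⁴)/(8·116.0³·14) = 1.1762 N/mm
U = ½kδ² = 0.5 × 1.1762 × 39.4² = 912.93 N·mm = 0.91293 J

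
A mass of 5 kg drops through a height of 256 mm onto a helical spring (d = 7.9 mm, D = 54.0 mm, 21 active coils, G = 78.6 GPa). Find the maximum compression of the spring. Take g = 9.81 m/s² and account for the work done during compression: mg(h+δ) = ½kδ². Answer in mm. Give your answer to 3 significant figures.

51.0 mm

k = Gd⁴/(8D³N_a) = (78.6×10³)(7.9⁴)/(8·54.0³·21) = 11.573 N/mm
W = mg = 5 × 9.81 = 49.05 N
½kδ² − Wδ − Wh = 0 → δ = (W + √(W² + 2kWh))/k
δ = (49.05 + √(2405.9 + 290636))/11.573 = (49.05 + 541.33)/11.573 = 51.015 mm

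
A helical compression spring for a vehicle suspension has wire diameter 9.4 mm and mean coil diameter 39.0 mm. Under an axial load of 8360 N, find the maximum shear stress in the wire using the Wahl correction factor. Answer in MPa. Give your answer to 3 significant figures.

1390 MPa

Spring index C = D/d = 39.0/9.4 = 4.1489
K_W = (4C−1)/(4C−4) + 0.615/C = 15.596/12.596 + 0.1482 = 1.3864
τ₀ = 8FD/(πd³) = 8·8360·39.0/(π·9.4³) = 2.60832e+06/2609.4 = 999.6 MPa
τ_max = K·τ₀ = 1.3864 × 999.6 = 1385.9 MPa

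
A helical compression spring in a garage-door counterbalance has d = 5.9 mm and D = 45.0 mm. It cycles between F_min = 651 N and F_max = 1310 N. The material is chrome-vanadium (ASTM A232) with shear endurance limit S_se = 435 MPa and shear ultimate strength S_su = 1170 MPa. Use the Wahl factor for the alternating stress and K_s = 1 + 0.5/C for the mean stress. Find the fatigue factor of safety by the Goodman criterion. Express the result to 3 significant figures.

0.997

C = D/d = 45.0/5.9 = 7.6271; K_W = (4C−1)/(4C−4)+0.615/C = 1.1938; K_s = 1+0.5/C = 1.0656
F_a = (F_max−F_min)/2 = 329.5 N; F_m = (F_max+F_min)/2 = 980.5 N
τ_a = K_W·8F_aD/(πd³) = 1.1938 × 183.85 = 219.48 MPa
τ_m = K_s·8F_mD/(πd³) = 1.0656 × 547.07 = 582.94 MPa
Goodman: 1/n_f = τ_a/S_se + τ_m/S_su = 219.48/435 + 582.94/1170 = 0.50454 + 0.49824 = 1.0028
n_f = 1/1.0028 = 0.9972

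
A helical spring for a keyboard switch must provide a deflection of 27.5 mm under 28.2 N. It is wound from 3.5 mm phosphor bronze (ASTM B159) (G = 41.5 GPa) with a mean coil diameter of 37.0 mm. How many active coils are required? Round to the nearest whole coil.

Required rate k = F/δ = 28.2/27.5 = 1.0255 N/mm
N_a = Gd⁴/(8D³k) = (41.5×10³ × 3.5⁴)/(8 × 37.0³ × 1.0255)
    = 6.22759e+06 / 415539 = 14.99 → 15 coils

15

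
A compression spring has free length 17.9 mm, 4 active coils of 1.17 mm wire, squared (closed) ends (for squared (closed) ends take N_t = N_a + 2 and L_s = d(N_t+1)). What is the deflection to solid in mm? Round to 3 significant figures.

9.71 mm

N_t = 6; L_s = 1.17·7 = 8.19 mm
δ_solid = L₀ − L_s = 17.9 − 8.19 = 9.71 mm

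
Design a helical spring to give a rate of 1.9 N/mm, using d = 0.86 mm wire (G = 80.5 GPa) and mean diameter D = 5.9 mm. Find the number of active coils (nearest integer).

N_a = Gd⁴/(8D³k) = (80.5×10³ × 0.86⁴)/(8 × 5.9³ × 1.9)
    = 44034.2 / 3121.76 = 14.11 → 14 coils

14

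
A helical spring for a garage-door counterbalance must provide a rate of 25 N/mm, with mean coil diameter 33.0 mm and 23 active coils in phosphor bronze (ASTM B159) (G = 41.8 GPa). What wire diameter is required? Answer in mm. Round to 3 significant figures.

d = (8D³N_a·k / G)^(1/4) = (8·33.0³·23·25 / (41.8×10³))^0.25
  = (3954.8)^0.25 = 7.9301 mm

7.93 mm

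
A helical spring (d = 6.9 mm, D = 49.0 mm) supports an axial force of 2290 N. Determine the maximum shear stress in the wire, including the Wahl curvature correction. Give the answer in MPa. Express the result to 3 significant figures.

Spring index C = D/d = 49.0/6.9 = 7.1014
K_W = (4C−1)/(4C−4) + 0.615/C = 27.406/24.406 + 0.0866 = 1.2095
τ₀ = 8FD/(πd³) = 8·2290·49.0/(π·6.9³) = 897680/1032 = 869.81 MPa
τ_max = K·τ₀ = 1.2095 × 869.81 = 1052.1 MPa

1050 MPa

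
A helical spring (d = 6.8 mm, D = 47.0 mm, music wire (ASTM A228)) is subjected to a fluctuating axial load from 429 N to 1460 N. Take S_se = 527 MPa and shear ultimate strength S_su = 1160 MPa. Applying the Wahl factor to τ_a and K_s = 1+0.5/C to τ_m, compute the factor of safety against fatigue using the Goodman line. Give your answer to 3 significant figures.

C = D/d = 47.0/6.8 = 6.9118; K_W = (4C−1)/(4C−4)+0.615/C = 1.2158; K_s = 1+0.5/C = 1.0723
F_a = (F_max−F_min)/2 = 515.5 N; F_m = (F_max+F_min)/2 = 944.5 N
τ_a = K_W·8F_aD/(πd³) = 1.2158 × 196.22 = 238.57 MPa
τ_m = K_s·8F_mD/(πd³) = 1.0723 × 359.51 = 385.52 MPa
Goodman: 1/n_f = τ_a/S_se + τ_m/S_su = 238.57/527 + 385.52/1160 = 0.45270 + 0.33234 = 0.78504
n_f = 1/0.78504 = 1.274

1.27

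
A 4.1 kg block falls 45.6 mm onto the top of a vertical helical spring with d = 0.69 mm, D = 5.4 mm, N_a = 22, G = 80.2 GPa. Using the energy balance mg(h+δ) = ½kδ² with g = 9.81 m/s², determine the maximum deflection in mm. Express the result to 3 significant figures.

158 mm

k = Gd⁴/(8D³N_a) = (80.2×10³)(0.69⁴)/(8·5.4³·22) = 0.65596 N/mm
W = mg = 4.1 × 9.81 = 40.221 N
½kδ² − Wδ − Wh = 0 → δ = (W + √(W² + 2kWh))/k
δ = (40.221 + √(1617.7 + 2406.16))/0.65596 = (40.221 + 63.434)/0.65596 = 158.02 mm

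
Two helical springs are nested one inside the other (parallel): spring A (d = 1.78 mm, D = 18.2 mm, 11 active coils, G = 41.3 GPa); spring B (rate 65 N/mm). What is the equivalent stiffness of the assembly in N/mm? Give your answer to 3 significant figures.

65.8 N/mm

k_A = Gd⁴/(8D³N_a) = (41.3×10³)(1.78⁴)/(8·18.2³·11) = 0.78151 N/mm
Parallel: k_eq = 0.78151 + 65 = 65.782 N/mm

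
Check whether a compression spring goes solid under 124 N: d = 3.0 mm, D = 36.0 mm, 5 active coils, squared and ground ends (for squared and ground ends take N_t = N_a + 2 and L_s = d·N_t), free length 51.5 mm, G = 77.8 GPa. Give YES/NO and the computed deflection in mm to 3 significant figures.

k = Gd⁴/(8D³N_a) = (77.8×10³)(3.0⁴)/(8·36.0³·5) = 3.3767 N/mm
N_t = 7; L_s = 3.0·7 = 21 mm; δ_solid = L₀ − L_s = 51.5 − 21 = 30.5 mm
δ = F/k = 124/3.3767 = 36.722 mm
δ ≥ δ_solid → spring goes solid

YES, δ = 36.7 mm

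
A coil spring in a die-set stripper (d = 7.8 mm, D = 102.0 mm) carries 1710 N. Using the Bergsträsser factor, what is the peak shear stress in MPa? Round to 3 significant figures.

1030 MPa

Spring index C = D/d = 102.0/7.8 = 13.0769
K_B = (4C+2)/(4C−3) = 54.308/49.308 = 1.1014
τ₀ = 8FD/(πd³) = 8·1710·102.0/(π·7.8³) = 1.39536e+06/1490.8 = 935.95 MPa
τ_max = K·τ₀ = 1.1014 × 935.95 = 1030.9 MPa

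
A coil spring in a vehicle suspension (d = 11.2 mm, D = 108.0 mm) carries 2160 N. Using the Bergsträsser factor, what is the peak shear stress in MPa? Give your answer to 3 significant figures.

482 MPa

Spring index C = D/d = 108.0/11.2 = 9.6429
K_B = (4C+2)/(4C−3) = 40.571/35.571 = 1.1406
τ₀ = 8FD/(πd³) = 8·2160·108.0/(π·11.2³) = 1.86624e+06/4413.7 = 422.83 MPa
τ_max = K·τ₀ = 1.1406 × 422.83 = 482.26 MPa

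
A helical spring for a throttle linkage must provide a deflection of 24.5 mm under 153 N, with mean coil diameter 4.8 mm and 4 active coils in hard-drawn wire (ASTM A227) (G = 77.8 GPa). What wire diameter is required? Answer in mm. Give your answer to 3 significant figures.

0.730 mm

Required rate k = F/δ = 153/24.5 = 6.2449 N/mm
d = (8D³N_a·k / G)^(1/4) = (8·4.8³·4·6.2449 / (77.8×10³))^0.25
  = (0.28407)^0.25 = 0.7301 mm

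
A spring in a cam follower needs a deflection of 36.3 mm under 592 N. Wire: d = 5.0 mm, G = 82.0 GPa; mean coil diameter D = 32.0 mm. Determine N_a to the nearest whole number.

Required rate k = F/δ = 592/36.3 = 16.309 N/mm
N_a = Gd⁴/(8D³k) = (82.0×10³ × 5.0⁴)/(8 × 32.0³ × 16.309)
    = 5.125e+07 / 4.27519e+06 = 11.99 → 12 coils

12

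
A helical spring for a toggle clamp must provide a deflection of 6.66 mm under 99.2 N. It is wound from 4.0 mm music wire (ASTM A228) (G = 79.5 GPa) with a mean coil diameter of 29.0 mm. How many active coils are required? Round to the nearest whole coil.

Required rate k = F/δ = 99.2/6.66 = 14.895 N/mm
N_a = Gd⁴/(8D³k) = (79.5×10³ × 4.0⁴)/(8 × 29.0³ × 14.895)
    = 2.0352e+07 / 2.90617e+06 = 7.003 → 7 coils

7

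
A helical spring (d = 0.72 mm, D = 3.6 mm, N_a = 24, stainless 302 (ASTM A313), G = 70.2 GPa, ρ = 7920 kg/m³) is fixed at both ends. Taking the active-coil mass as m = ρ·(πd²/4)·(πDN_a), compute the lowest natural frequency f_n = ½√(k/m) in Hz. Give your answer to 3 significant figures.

k = Gd⁴/(8D³N_a) = (70.2×10³)(0.72⁴)/(8·3.6³·24) = 2.106 N/mm = 2106 N/m
Wire length L = πDN_a = π·3.6·24 = 271.43 mm
m = ρ·(πd²/4)·L = 7920 × 0.40715×10⁻⁶ m² × 0.27143 m = 0.00087527 kg
f_n = ½√(k/m) = 0.5·√(2106/0.00087527) = 0.5·√(2.4061e+06) = 775.58 Hz

776 Hz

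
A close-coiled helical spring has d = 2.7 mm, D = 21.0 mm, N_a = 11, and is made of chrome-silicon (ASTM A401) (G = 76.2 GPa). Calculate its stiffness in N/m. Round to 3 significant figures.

4970 N/m

k = Gd⁴/(8D³N_a) = (76.2×10³ × 2.7⁴) / (8 × 21.0³ × 11)
  = 4.04958e+06 / 814968 = 4.969 N/mm = 4969 N/m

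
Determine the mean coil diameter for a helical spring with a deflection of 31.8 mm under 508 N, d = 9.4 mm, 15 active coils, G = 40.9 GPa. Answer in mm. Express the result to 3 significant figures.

Required rate k = F/δ = 508/31.8 = 15.975 N/mm
D = (Gd⁴/(8N_a·k))^(1/3) = (40.9×10³·9.4⁴/(8·15·15.975))^(1/3)
  = (166578)^(1/3) = 55.0223 mm

55.0 mm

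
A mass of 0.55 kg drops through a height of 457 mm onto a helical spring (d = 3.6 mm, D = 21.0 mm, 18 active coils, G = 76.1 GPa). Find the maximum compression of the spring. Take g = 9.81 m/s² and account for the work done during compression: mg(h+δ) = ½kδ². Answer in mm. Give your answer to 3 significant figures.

23.3 mm

k = Gd⁴/(8D³N_a) = (76.1×10³)(3.6⁴)/(8·21.0³·18) = 9.5846 N/mm
W = mg = 0.55 × 9.81 = 5.3955 N
½kδ² − Wδ − Wh = 0 → δ = (W + √(W² + 2kWh))/k
δ = (5.3955 + √(29.111 + 47266.4))/9.5846 = (5.3955 + 217.48)/9.5846 = 23.253 mm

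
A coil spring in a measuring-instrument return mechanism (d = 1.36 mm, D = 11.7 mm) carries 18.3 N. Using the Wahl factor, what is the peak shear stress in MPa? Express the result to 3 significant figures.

254 MPa

Spring index C = D/d = 11.7/1.36 = 8.6029
K_W = (4C−1)/(4C−4) + 0.615/C = 33.412/30.412 + 0.0715 = 1.1701
τ₀ = 8FD/(πd³) = 8·18.3·11.7/(π·1.36³) = 1712.88/7.9025 = 216.75 MPa
τ_max = K·τ₀ = 1.1701 × 216.75 = 253.63 MPa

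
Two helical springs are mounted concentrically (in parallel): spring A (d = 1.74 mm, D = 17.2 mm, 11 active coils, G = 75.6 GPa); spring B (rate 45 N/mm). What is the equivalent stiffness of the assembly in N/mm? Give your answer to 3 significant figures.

46.5 N/mm

k_A = Gd⁴/(8D³N_a) = (75.6×10³)(1.74⁴)/(8·17.2³·11) = 1.5476 N/mm
Parallel: k_eq = 1.5476 + 45 = 46.548 N/mm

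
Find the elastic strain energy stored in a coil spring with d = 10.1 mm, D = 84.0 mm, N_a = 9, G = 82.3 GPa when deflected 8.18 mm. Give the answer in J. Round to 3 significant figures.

0.671 J

k = Gd⁴/(8D³N_a) = (82.3×10³)(10.1⁴)/(8·84.0³·9) = 20.069 N/mm
U = ½kδ² = 0.5 × 20.069 × 8.18² = 671.42 N·mm = 0.67142 J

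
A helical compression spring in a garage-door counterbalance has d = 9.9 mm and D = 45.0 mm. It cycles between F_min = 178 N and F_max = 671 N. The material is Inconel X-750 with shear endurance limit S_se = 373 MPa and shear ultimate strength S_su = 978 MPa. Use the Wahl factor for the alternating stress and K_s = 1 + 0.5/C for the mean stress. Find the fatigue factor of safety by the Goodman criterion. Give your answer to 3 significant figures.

6.17

C = D/d = 45.0/9.9 = 4.5455; K_W = (4C−1)/(4C−4)+0.615/C = 1.3468; K_s = 1+0.5/C = 1.1100
F_a = (F_max−F_min)/2 = 246.5 N; F_m = (F_max+F_min)/2 = 424.5 N
τ_a = K_W·8F_aD/(πd³) = 1.3468 × 29.111 = 39.208 MPa
τ_m = K_s·8F_mD/(πd³) = 1.1100 × 50.133 = 55.648 MPa
Goodman: 1/n_f = τ_a/S_se + τ_m/S_su = 39.208/373 + 55.648/978 = 0.10512 + 0.05690 = 0.16202
n_f = 1/0.16202 = 6.172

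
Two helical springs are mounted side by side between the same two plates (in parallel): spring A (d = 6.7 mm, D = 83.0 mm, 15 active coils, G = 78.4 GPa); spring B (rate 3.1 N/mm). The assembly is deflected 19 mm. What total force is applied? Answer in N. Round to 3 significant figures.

103 N

k_A = Gd⁴/(8D³N_a) = (78.4×10³)(6.7⁴)/(8·83.0³·15) = 2.3025 N/mm
Parallel: k_eq = 2.3025 + 3.1 = 5.4025 N/mm
F = k_eq·δ = 5.4025·19 = 102.65 N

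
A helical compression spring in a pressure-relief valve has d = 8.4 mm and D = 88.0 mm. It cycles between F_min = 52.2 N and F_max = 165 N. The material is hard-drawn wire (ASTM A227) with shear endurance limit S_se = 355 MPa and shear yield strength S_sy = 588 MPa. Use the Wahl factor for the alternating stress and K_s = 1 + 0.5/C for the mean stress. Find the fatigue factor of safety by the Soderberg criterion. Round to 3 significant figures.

C = D/d = 88.0/8.4 = 10.4762; K_W = (4C−1)/(4C−4)+0.615/C = 1.1379; K_s = 1+0.5/C = 1.0477
F_a = (F_max−F_min)/2 = 56.4 N; F_m = (F_max+F_min)/2 = 108.6 N
τ_a = K_W·8F_aD/(πd³) = 1.1379 × 21.324 = 24.263 MPa
τ_m = K_s·8F_mD/(πd³) = 1.0477 × 41.06 = 43.019 MPa
Soderberg: 1/n_f = τ_a/S_se + τ_m/S_sy = 24.263/355 + 43.019/588 = 0.06835 + 0.07316 = 0.14151
n_f = 1/0.14151 = 7.067

7.07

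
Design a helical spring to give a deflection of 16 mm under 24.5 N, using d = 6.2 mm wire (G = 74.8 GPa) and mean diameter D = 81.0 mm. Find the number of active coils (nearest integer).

17

Required rate k = F/δ = 24.5/16 = 1.5312 N/mm
N_a = Gd⁴/(8D³k) = (74.8×10³ × 6.2⁴)/(8 × 81.0³ × 1.5312)
    = 1.10527e+08 / 6.51015e+06 = 16.98 → 17 coils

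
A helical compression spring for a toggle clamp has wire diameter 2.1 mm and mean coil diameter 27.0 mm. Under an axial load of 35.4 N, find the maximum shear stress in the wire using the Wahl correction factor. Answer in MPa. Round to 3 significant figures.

Spring index C = D/d = 27.0/2.1 = 12.8571
K_W = (4C−1)/(4C−4) + 0.615/C = 50.429/47.429 + 0.0478 = 1.1111
τ₀ = 8FD/(πd³) = 8·35.4·27.0/(π·2.1³) = 7646.4/29.094 = 262.81 MPa
τ_max = K·τ₀ = 1.1111 × 262.81 = 292.01 MPa

292 MPa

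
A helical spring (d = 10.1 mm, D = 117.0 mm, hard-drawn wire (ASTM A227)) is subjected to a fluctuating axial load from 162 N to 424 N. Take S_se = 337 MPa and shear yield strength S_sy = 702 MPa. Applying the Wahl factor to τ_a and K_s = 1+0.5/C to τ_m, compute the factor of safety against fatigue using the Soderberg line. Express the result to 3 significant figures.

3.96

C = D/d = 117.0/10.1 = 11.5842; K_W = (4C−1)/(4C−4)+0.615/C = 1.1240; K_s = 1+0.5/C = 1.0432
F_a = (F_max−F_min)/2 = 131 N; F_m = (F_max+F_min)/2 = 293 N
τ_a = K_W·8F_aD/(πd³) = 1.1240 × 37.882 = 42.578 MPa
τ_m = K_s·8F_mD/(πd³) = 1.0432 × 84.728 = 88.386 MPa
Soderberg: 1/n_f = τ_a/S_se + τ_m/S_sy = 42.578/337 + 88.386/702 = 0.12634 + 0.12591 = 0.25225
n_f = 1/0.25225 = 3.964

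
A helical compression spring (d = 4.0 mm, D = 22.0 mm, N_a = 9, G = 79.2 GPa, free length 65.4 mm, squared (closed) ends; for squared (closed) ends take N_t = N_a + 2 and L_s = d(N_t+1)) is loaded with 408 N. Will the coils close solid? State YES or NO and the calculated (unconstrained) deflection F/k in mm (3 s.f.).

NO, δ = 15.4 mm

k = Gd⁴/(8D³N_a) = (79.2×10³)(4.0⁴)/(8·22.0³·9) = 26.446 N/mm
N_t = 11; L_s = 4.0·12 = 48 mm; δ_solid = L₀ − L_s = 65.4 − 48 = 17.4 mm
δ = F/k = 408/26.446 = 15.428 mm
δ < δ_solid → spring does not go solid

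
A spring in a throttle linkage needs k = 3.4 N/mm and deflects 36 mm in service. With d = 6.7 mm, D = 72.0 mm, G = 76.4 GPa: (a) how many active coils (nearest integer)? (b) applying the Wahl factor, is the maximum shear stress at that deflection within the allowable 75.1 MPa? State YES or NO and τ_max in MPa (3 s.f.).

N_a = Gd⁴/(8D³k) = (76.4×10³)(6.7⁴)/(8·72.0³·3.4) = 15.16 → N_a = 15
Actual rate k = Gd⁴/(8D³·15) = 3.4373 N/mm
Working load F = kδ = 3.4373·36 = 123.74 N
C = 72.0/6.7 = 10.7463; K_W = (4C−1)/(4C−4)+0.615/C = 1.1342
τ_max = K_W·8FD/(πd³) = 1.1342·75.434 = 85.555 MPa
τ_max > 75.1 MPa → exceeds allowable

(a) 15 coils; (b) NO, τ_max = 85.6 MPa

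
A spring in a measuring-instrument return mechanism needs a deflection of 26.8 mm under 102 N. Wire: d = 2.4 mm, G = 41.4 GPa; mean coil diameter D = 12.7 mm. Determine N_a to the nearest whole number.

Required rate k = F/δ = 102/26.8 = 3.806 N/mm
N_a = Gd⁴/(8D³k) = (41.4×10³ × 2.4⁴)/(8 × 12.7³ × 3.806)
    = 1.37355e+06 / 62368.7 = 22.02 → 22 coils

22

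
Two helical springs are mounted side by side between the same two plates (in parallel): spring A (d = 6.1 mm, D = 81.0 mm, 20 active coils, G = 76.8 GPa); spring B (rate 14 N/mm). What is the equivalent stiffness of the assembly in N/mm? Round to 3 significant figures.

k_A = Gd⁴/(8D³N_a) = (76.8×10³)(6.1⁴)/(8·81.0³·20) = 1.2506 N/mm
Parallel: k_eq = 1.2506 + 14 = 15.251 N/mm

15.3 N/mm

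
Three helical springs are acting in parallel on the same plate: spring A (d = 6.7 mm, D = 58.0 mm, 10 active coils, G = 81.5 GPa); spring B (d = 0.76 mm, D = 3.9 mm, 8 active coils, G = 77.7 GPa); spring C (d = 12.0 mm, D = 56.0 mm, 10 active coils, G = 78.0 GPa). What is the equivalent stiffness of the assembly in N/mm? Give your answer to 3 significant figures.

132 N/mm

k_A = Gd⁴/(8D³N_a) = (81.5×10³)(6.7⁴)/(8·58.0³·10) = 10.522 N/mm
k_B = Gd⁴/(8D³N_a) = (77.7×10³)(0.76⁴)/(8·3.9³·8) = 6.8281 N/mm
k_C = Gd⁴/(8D³N_a) = (78.0×10³)(12.0⁴)/(8·56.0³·10) = 115.12 N/mm
Parallel: k_eq = 10.522 + 6.8281 + 115.12 = 132.47 N/mm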